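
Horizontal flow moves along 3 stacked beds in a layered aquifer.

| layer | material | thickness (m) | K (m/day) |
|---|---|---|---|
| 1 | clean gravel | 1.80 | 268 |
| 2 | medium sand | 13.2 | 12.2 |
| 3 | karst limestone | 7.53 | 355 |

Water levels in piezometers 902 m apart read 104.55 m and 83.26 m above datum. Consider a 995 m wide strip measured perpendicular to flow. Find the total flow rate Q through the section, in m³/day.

Flow is parallel to layering, so each bed carries its own Darcy discharge and the transmissivities add.
Σ(K_i·b_i) = 268×1.80 + 12.2×13.2 + 355×7.53 = 3317 m²/day.
Hydraulic gradient i = (104.55 − 83.26) / 902 = 21.29 / 902 = 0.02360.
Q = Σ(K_i·b_i) · W · i = 3317 × 995 × 0.02360 = 77890 m³/day.

77900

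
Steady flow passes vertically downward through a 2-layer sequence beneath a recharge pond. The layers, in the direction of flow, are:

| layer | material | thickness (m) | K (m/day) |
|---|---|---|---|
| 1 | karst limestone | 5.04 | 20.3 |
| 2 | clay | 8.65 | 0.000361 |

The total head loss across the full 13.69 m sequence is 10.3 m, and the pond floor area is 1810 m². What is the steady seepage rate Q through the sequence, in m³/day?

0.778

Flow is perpendicular to layering, so the layers act in series and the equivalent K is the thickness-weighted harmonic mean.
Total thickness L = 5.04 + 8.65 = 13.69 m.
Σ(b_i/K_i) = 5.04/20.3 + 8.65/0.000361 = 23961 d.
K_eq = L / Σ(b_i/K_i) = 13.69 / 23961 = 0.0005713 m/day.
Q = K_eq · A · (Δh/L) = 0.0005713 × 1810 × (10.3/13.69) = 0.7780 m³/day.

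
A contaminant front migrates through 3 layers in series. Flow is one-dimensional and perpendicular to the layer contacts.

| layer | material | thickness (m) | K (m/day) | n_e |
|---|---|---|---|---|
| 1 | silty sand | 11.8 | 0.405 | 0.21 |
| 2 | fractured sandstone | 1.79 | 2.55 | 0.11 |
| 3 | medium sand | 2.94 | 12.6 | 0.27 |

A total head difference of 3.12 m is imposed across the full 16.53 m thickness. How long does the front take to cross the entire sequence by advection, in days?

33.4

With flow normal to the layers, continuity requires the same specific discharge q through every layer.
Σ(b_i/K_i) = 11.8/0.405 + 1.79/2.55 + 2.94/12.6 = 30.07 d.
q = Δh / Σ(b_i/K_i) = 3.12 / 30.07 = 0.1038 m/day.
In each layer the seepage velocity is v_i = q/n_i, so the layer transit time is t_i = b_i·n_i / q:
  layer 1 (silty sand): t_1 = 11.8 × 0.21 / 0.1038 = 23.88 d
  layer 2 (fractured sandstone): t_2 = 1.79 × 0.11 / 0.1038 = 1.898 d
  layer 3 (medium sand): t_3 = 2.94 × 0.27 / 0.1038 = 7.651 d
Total t = Σ t_i = 33.43 days.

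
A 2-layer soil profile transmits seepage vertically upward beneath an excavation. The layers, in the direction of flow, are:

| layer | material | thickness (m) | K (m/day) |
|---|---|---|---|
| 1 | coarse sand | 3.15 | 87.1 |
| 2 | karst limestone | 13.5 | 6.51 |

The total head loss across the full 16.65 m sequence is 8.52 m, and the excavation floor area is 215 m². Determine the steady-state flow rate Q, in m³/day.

Flow is perpendicular to layering, so the layers act in series and the equivalent K is the thickness-weighted harmonic mean.
Total thickness L = 3.15 + 13.5 = 16.65 m.
Σ(b_i/K_i) = 3.15/87.1 + 13.5/6.51 = 2.110 d.
K_eq = L / Σ(b_i/K_i) = 16.65 / 2.110 = 7.891 m/day.
Q = K_eq · A · (Δh/L) = 7.891 × 215 × (8.52/16.65) = 868.2 m³/day.

868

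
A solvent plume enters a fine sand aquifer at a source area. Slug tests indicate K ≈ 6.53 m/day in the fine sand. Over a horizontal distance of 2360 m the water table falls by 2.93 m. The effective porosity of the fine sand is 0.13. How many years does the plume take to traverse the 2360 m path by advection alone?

104

Hydraulic gradient i = Δh / L = 2.93 / 2360 = 0.001242.
Darcy flux q = K · i = 6.530 × 0.001242 = 0.008107 m/day.
Seepage velocity v = q / n_e = 0.008107 / 0.13 = 0.06236 m/day.
Travel time t = L / v = 2360 / 0.06236 = 37843 days = 103.6 years.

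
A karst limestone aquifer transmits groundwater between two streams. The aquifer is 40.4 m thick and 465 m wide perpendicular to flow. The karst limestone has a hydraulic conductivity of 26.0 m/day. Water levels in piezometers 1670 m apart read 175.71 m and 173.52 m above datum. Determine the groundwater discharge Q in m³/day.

Cross-sectional area A = 465 × 40.4 = 18786 m².
Hydraulic gradient i = (175.71 − 173.52) / 1670 = 2.19 / 1670 = 0.001311.
Darcy's law: Q = K · A · i = 26.00 × 18786 × 0.001311 = 640.5 m³/day.

641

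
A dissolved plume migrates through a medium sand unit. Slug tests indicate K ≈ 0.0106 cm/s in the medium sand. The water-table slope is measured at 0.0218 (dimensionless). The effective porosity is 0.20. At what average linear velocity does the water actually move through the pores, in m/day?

0.998

Convert K: 0.0106 cm/s × 864 = 9.158 m/day.
Hydraulic gradient i = 0.0218.
Darcy flux q = K · i = 9.158 × 0.02180 = 0.1997 m/day.
Seepage velocity v = q / n_e = 0.1997 / 0.20 = 0.9983 m/day.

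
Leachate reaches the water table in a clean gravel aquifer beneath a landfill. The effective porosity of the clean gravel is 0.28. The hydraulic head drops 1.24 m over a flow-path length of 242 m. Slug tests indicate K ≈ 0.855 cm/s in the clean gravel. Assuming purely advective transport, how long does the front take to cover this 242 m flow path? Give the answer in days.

Convert K: 0.855 cm/s × 864 = 738.7 m/day.
Hydraulic gradient i = Δh / L = 1.24 / 242 = 0.005124.
Darcy flux q = K · i = 738.7 × 0.005124 = 3.785 m/day.
Seepage velocity v = q / n_e = 3.785 / 0.28 = 13.52 m/day.
Travel time t = L / v = 242 / 13.52 = 17.90 days.

17.9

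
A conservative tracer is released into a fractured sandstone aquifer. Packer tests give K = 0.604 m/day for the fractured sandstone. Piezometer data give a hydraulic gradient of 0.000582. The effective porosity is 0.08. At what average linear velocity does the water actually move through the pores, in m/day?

0.00439

Hydraulic gradient i = 0.000582.
Darcy flux q = K · i = 0.6040 × 0.0005820 = 0.0003515 m/day.
Seepage velocity v = q / n_e = 0.0003515 / 0.08 = 0.004394 m/day.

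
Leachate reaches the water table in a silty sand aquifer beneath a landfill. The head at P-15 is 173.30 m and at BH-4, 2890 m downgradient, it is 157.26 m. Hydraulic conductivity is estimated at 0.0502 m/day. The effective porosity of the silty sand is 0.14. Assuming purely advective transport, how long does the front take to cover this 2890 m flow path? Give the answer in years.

Hydraulic gradient i = (173.30 − 157.26) / 2890 = 16.04 / 2890 = 0.005550.
Darcy flux q = K · i = 0.05020 × 0.005550 = 0.0002786 m/day.
Seepage velocity v = q / n_e = 0.0002786 / 0.14 = 0.001990 m/day.
Travel time t = L / v = 2890 / 0.001990 = 1.452e+06 days = 3976 years.

3980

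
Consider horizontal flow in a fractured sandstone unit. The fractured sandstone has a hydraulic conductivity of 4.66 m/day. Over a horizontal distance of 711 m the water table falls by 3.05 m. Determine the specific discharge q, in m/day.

Hydraulic gradient i = Δh / L = 3.05 / 711 = 0.004290.
Specific discharge q = K · i = 4.660 × 0.004290 = 0.01999 m/day.

0.0200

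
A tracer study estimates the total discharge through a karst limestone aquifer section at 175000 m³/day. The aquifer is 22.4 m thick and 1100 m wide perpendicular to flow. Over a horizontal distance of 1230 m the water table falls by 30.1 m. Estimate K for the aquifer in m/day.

290

Cross-sectional area A = 1100 × 22.4 = 24640 m².
Hydraulic gradient i = Δh / L = 30.1 / 1230 = 0.02447.
From Q = K·A·i, K = Q / (A·i) = 175000 / (24640 × 0.02447) = 290.2 m/day.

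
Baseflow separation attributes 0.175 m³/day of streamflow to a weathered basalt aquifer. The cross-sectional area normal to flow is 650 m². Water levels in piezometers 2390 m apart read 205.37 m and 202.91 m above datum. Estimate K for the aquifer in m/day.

Hydraulic gradient i = (205.37 − 202.91) / 2390 = 2.46 / 2390 = 0.001029.
From Q = K·A·i, K = Q / (A·i) = 0.175 / (650.0 × 0.001029) = 0.2616 m/day.

0.262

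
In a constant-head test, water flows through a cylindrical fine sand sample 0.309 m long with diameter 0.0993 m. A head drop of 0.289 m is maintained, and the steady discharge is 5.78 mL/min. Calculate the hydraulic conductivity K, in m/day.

1.15

Cross-sectional area A = π·(d/2)² = π × (0.0993/2)² = 0.007744 m².
Convert discharge: 5.78 mL/min = 9.633e-08 m³/s.
Darcy's law rearranged: K = Q·L / (A·Δh) = 9.633e-08 × 0.309 / (0.007744 × 0.289) = 1.330e-05 m/s = 1.149 m/day.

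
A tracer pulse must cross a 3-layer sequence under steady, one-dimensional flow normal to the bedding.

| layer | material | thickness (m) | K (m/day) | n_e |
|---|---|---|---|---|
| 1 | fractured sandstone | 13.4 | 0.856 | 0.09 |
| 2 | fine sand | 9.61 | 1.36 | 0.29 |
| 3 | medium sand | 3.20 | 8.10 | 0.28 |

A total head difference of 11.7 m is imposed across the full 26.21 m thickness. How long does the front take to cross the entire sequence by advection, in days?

9.66

With flow normal to the layers, continuity requires the same specific discharge q through every layer.
Σ(b_i/K_i) = 13.4/0.856 + 9.61/1.36 + 3.20/8.10 = 23.12 d.
q = Δh / Σ(b_i/K_i) = 11.7 / 23.12 = 0.5062 m/day.
In each layer the seepage velocity is v_i = q/n_i, so the layer transit time is t_i = b_i·n_i / q:
  layer 1 (fractured sandstone): t_1 = 13.4 × 0.09 / 0.5062 = 2.383 d
  layer 2 (fine sand): t_2 = 9.61 × 0.29 / 0.5062 = 5.506 d
  layer 3 (medium sand): t_3 = 3.20 × 0.28 / 0.5062 = 1.770 d
Total t = Σ t_i = 9.659 days.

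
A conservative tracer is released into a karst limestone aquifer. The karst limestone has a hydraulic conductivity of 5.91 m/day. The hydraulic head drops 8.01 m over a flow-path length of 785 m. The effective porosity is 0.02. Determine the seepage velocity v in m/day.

Hydraulic gradient i = Δh / L = 8.01 / 785 = 0.01020.
Darcy flux q = K · i = 5.910 × 0.01020 = 0.06030 m/day.
Seepage velocity v = q / n_e = 0.06030 / 0.02 = 3.015 m/day.

3.02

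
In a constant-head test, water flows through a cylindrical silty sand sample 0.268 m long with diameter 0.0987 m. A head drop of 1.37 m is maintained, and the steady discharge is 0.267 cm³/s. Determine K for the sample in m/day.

0.590

Cross-sectional area A = π·(d/2)² = π × (0.0987/2)² = 0.007651 m².
Convert discharge: 0.267 cm³/s = 2.670e-07 m³/s.
Darcy's law rearranged: K = Q·L / (A·Δh) = 2.670e-07 × 0.268 / (0.007651 × 1.37) = 6.827e-06 m/s = 0.5898 m/day.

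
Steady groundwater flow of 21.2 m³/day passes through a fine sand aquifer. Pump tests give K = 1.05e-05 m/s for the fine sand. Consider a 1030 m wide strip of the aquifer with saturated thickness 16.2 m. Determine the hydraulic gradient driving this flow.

Convert K: 1.05e-05 m/s × 86400 = 0.9072 m/day.
Cross-sectional area A = 1030 × 16.2 = 16686 m².
From Q = K·A·i, i = Q / (K·A) = 21.2 / (0.9072 × 16686) = 0.001400.

0.00140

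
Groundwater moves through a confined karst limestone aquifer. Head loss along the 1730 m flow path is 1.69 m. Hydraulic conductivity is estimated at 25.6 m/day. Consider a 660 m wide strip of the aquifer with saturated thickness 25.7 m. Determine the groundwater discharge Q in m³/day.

Cross-sectional area A = 660 × 25.7 = 16962 m².
Hydraulic gradient i = Δh / L = 1.69 / 1730 = 0.0009769.
Darcy's law: Q = K · A · i = 25.60 × 16962 × 0.0009769 = 424.2 m³/day.

424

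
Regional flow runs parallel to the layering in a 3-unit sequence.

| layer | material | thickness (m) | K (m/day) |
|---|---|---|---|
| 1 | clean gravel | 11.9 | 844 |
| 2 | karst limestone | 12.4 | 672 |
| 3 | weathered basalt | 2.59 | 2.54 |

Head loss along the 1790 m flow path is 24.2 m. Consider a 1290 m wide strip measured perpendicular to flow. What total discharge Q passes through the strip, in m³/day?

321000

Flow is parallel to layering, so each bed carries its own Darcy discharge and the transmissivities add.
Σ(K_i·b_i) = 844×11.9 + 672×12.4 + 2.54×2.59 = 18383 m²/day.
Hydraulic gradient i = Δh / L = 24.2 / 1790 = 0.01352.
Q = Σ(K_i·b_i) · W · i = 18383 × 1290 × 0.01352 = 3.206e+05 m³/day.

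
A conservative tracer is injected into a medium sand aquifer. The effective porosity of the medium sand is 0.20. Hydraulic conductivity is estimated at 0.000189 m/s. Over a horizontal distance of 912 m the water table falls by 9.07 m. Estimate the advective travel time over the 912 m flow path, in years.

Convert K: 0.000189 m/s × 86400 = 16.33 m/day.
Hydraulic gradient i = Δh / L = 9.07 / 912 = 0.009945.
Darcy flux q = K · i = 16.33 × 0.009945 = 0.1624 m/day.
Seepage velocity v = q / n_e = 0.1624 / 0.20 = 0.8120 m/day.
Travel time t = L / v = 912 / 0.8120 = 1123 days = 3.075 years.

3.08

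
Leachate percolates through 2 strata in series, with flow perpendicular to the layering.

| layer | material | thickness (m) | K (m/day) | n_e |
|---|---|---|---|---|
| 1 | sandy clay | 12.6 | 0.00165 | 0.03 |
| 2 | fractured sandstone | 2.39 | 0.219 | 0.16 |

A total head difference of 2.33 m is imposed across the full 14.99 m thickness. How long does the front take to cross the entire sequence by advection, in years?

With flow normal to the layers, continuity requires the same specific discharge q through every layer.
Σ(b_i/K_i) = 12.6/0.00165 + 2.39/0.219 = 7647 d.
q = Δh / Σ(b_i/K_i) = 2.33 / 7647 = 0.0003047 m/day.
In each layer the seepage velocity is v_i = q/n_i, so the layer transit time is t_i = b_i·n_i / q:
  layer 1 (sandy clay): t_1 = 12.6 × 0.03 / 0.0003047 = 1241 d
  layer 2 (fractured sandstone): t_2 = 2.39 × 0.16 / 0.0003047 = 1255 d
Total t = Σ t_i = 2496 days = 6.833 years.

6.83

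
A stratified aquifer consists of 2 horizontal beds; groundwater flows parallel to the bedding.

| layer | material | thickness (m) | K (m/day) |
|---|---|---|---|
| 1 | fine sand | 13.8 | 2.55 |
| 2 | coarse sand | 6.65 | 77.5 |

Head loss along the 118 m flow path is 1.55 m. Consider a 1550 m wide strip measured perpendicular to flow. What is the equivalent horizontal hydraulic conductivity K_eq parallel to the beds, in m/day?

26.9

Flow is parallel to layering, so each bed carries its own Darcy discharge and the transmissivities add.
Σ(K_i·b_i) = 2.55×13.8 + 77.5×6.65 = 550.6 m²/day.
Total thickness b = 20.45 m, so K_eq = Σ(K_i·b_i)/b = 26.92 m/day.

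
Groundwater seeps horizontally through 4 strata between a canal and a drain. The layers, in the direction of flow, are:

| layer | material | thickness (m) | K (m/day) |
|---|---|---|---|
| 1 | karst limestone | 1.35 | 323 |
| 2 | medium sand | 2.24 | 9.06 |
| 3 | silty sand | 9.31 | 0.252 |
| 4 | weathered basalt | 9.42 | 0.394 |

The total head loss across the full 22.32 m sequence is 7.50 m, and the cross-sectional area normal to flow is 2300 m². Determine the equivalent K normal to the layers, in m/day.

0.365

Flow is perpendicular to layering, so the layers act in series and the equivalent K is the thickness-weighted harmonic mean.
Total thickness L = 1.35 + 2.24 + 9.31 + 9.42 = 22.32 m.
Σ(b_i/K_i) = 1.35/323 + 2.24/9.06 + 9.31/0.252 + 9.42/0.394 = 61.10 d.
K_eq = L / Σ(b_i/K_i) = 22.32 / 61.10 = 0.3653 m/day.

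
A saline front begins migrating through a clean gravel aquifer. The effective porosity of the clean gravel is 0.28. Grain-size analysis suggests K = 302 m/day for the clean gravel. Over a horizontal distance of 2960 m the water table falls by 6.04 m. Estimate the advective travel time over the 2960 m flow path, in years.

Hydraulic gradient i = Δh / L = 6.04 / 2960 = 0.002041.
Darcy flux q = K · i = 302.0 × 0.002041 = 0.6162 m/day.
Seepage velocity v = q / n_e = 0.6162 / 0.28 = 2.201 m/day.
Travel time t = L / v = 2960 / 2.201 = 1345 days = 3.682 years.

3.68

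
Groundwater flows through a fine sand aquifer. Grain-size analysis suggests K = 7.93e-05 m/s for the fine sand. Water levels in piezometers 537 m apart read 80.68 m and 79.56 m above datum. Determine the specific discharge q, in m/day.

Convert K: 7.93e-05 m/s × 86400 = 6.852 m/day.
Hydraulic gradient i = (80.68 − 79.56) / 537 = 1.12 / 537 = 0.002086.
Specific discharge q = K · i = 6.852 × 0.002086 = 0.01429 m/day.

0.0143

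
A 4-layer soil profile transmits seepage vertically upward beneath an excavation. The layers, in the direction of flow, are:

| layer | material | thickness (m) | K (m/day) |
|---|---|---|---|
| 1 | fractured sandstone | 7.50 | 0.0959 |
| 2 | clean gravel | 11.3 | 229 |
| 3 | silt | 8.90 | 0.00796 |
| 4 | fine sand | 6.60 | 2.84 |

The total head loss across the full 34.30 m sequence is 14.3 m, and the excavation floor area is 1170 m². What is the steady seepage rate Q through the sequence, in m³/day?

14.0

Flow is perpendicular to layering, so the layers act in series and the equivalent K is the thickness-weighted harmonic mean.
Total thickness L = 7.50 + 11.3 + 8.90 + 6.60 = 34.30 m.
Σ(b_i/K_i) = 7.50/0.0959 + 11.3/229 + 8.90/0.00796 + 6.60/2.84 = 1199 d.
K_eq = L / Σ(b_i/K_i) = 34.30 / 1199 = 0.02862 m/day.
Q = K_eq · A · (Δh/L) = 0.02862 × 1170 × (14.3/34.30) = 13.96 m³/day.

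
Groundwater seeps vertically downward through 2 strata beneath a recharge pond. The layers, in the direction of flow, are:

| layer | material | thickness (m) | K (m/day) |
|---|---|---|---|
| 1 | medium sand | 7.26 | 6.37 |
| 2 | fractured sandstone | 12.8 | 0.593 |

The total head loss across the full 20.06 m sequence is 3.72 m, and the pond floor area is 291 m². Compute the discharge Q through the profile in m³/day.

47.6

Flow is perpendicular to layering, so the layers act in series and the equivalent K is the thickness-weighted harmonic mean.
Total thickness L = 7.26 + 12.8 = 20.06 m.
Σ(b_i/K_i) = 7.26/6.37 + 12.8/0.593 = 22.72 d.
K_eq = L / Σ(b_i/K_i) = 20.06 / 22.72 = 0.8827 m/day.
Q = K_eq · A · (Δh/L) = 0.8827 × 291 × (3.72/20.06) = 47.64 m³/day.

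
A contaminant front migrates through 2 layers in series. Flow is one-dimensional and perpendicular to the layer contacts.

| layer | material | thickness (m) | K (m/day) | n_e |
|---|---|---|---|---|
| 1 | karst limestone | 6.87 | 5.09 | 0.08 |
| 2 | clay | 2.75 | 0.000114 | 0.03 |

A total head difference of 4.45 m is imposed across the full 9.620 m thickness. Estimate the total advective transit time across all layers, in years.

With flow normal to the layers, continuity requires the same specific discharge q through every layer.
Σ(b_i/K_i) = 6.87/5.09 + 2.75/0.000114 = 24124 d.
q = Δh / Σ(b_i/K_i) = 4.45 / 24124 = 0.0001845 m/day.
In each layer the seepage velocity is v_i = q/n_i, so the layer transit time is t_i = b_i·n_i / q:
  layer 1 (karst limestone): t_1 = 6.87 × 0.08 / 0.0001845 = 2979 d
  layer 2 (clay): t_2 = 2.75 × 0.03 / 0.0001845 = 447.2 d
Total t = Σ t_i = 3427 days = 9.382 years.

9.38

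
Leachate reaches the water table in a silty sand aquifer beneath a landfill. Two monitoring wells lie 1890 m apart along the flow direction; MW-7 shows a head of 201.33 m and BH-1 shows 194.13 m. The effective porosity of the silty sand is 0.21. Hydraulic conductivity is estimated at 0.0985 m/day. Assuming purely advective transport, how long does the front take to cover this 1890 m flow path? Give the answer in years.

Hydraulic gradient i = (201.33 − 194.13) / 1890 = 7.2 / 1890 = 0.003810.
Darcy flux q = K · i = 0.09850 × 0.003810 = 0.0003752 m/day.
Seepage velocity v = q / n_e = 0.0003752 / 0.21 = 0.001787 m/day.
Travel time t = L / v = 1890 / 0.001787 = 1.058e+06 days = 2896 years.

2900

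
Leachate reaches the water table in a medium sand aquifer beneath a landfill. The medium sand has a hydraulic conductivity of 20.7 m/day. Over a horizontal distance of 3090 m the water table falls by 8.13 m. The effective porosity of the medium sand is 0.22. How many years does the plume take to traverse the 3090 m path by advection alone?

34.2

Hydraulic gradient i = Δh / L = 8.13 / 3090 = 0.002631.
Darcy flux q = K · i = 20.70 × 0.002631 = 0.05446 m/day.
Seepage velocity v = q / n_e = 0.05446 / 0.22 = 0.2476 m/day.
Travel time t = L / v = 3090 / 0.2476 = 12482 days = 34.17 years.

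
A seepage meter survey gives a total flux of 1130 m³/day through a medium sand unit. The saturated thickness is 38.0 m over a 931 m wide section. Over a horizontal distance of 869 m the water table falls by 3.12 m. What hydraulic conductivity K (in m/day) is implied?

Cross-sectional area A = 931 × 38.0 = 35378 m².
Hydraulic gradient i = Δh / L = 3.12 / 869 = 0.003590.
From Q = K·A·i, K = Q / (A·i) = 1130 / (35378 × 0.003590) = 8.896 m/day.

8.90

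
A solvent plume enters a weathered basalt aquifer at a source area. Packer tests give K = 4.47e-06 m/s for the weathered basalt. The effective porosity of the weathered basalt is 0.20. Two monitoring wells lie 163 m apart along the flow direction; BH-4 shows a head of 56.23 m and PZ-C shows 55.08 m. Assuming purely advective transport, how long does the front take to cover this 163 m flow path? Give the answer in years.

32.8

Convert K: 4.47e-06 m/s × 86400 = 0.3862 m/day.
Hydraulic gradient i = (56.23 − 55.08) / 163 = 1.15 / 163 = 0.007055.
Darcy flux q = K · i = 0.3862 × 0.007055 = 0.002725 m/day.
Seepage velocity v = q / n_e = 0.002725 / 0.20 = 0.01362 m/day.
Travel time t = L / v = 163 / 0.01362 = 11964 days = 32.76 years.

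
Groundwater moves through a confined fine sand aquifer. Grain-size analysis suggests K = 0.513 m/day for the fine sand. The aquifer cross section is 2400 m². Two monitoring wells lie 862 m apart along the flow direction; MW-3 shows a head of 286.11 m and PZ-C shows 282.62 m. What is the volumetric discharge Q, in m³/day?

Hydraulic gradient i = (286.11 − 282.62) / 862 = 3.49 / 862 = 0.004049.
Darcy's law: Q = K · A · i = 0.5130 × 2400 × 0.004049 = 4.985 m³/day.

4.98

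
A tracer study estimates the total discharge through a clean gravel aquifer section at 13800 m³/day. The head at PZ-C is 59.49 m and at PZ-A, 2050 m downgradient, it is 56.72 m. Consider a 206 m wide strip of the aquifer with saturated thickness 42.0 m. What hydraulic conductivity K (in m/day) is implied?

Cross-sectional area A = 206 × 42.0 = 8652 m².
Hydraulic gradient i = (59.49 − 56.72) / 2050 = 2.77 / 2050 = 0.001351.
From Q = K·A·i, K = Q / (A·i) = 13800 / (8652 × 0.001351) = 1180 m/day.

1180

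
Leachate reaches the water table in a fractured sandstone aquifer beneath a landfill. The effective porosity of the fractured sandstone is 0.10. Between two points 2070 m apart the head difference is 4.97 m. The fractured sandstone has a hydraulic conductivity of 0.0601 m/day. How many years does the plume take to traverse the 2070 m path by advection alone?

Hydraulic gradient i = Δh / L = 4.97 / 2070 = 0.002401.
Darcy flux q = K · i = 0.06010 × 0.002401 = 0.0001443 m/day.
Seepage velocity v = q / n_e = 0.0001443 / 0.10 = 0.001443 m/day.
Travel time t = L / v = 2070 / 0.001443 = 1.435e+06 days = 3928 years.

3930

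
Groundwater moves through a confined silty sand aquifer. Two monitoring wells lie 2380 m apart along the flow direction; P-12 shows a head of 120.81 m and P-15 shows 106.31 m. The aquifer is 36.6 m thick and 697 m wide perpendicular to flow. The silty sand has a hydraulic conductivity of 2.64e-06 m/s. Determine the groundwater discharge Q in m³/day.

Convert K: 2.64e-06 m/s × 86400 = 0.2281 m/day.
Cross-sectional area A = 697 × 36.6 = 25510 m².
Hydraulic gradient i = (120.81 − 106.31) / 2380 = 14.5 / 2380 = 0.006092.
Darcy's law: Q = K · A · i = 0.2281 × 25510 × 0.006092 = 35.45 m³/day.

35.5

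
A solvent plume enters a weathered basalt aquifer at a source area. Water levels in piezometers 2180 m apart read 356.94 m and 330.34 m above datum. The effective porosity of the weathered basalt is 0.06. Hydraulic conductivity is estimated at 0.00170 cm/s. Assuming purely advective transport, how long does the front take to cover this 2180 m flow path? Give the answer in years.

20.0

Convert K: 0.00170 cm/s × 864 = 1.469 m/day.
Hydraulic gradient i = (356.94 − 330.34) / 2180 = 26.6 / 2180 = 0.01220.
Darcy flux q = K · i = 1.469 × 0.01220 = 0.01792 m/day.
Seepage velocity v = q / n_e = 0.01792 / 0.06 = 0.2987 m/day.
Travel time t = L / v = 2180 / 0.2987 = 7298 days = 19.98 years.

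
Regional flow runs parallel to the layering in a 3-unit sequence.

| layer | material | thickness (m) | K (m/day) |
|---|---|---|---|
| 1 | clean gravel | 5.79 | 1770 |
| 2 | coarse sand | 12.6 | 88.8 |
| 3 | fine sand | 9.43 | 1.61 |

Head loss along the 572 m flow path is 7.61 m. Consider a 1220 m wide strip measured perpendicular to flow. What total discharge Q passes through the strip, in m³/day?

Flow is parallel to layering, so each bed carries its own Darcy discharge and the transmissivities add.
Σ(K_i·b_i) = 1770×5.79 + 88.8×12.6 + 1.61×9.43 = 11382 m²/day.
Hydraulic gradient i = Δh / L = 7.61 / 572 = 0.01330.
Q = Σ(K_i·b_i) · W · i = 11382 × 1220 × 0.01330 = 1.847e+05 m³/day.

185000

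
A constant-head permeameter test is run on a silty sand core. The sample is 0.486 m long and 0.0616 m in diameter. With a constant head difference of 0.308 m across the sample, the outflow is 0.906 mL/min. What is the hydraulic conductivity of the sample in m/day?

Cross-sectional area A = π·(d/2)² = π × (0.0616/2)² = 0.002980 m².
Convert discharge: 0.906 mL/min = 1.510e-08 m³/s.
Darcy's law rearranged: K = Q·L / (A·Δh) = 1.510e-08 × 0.486 / (0.002980 × 0.308) = 7.995e-06 m/s = 0.6908 m/day.

0.691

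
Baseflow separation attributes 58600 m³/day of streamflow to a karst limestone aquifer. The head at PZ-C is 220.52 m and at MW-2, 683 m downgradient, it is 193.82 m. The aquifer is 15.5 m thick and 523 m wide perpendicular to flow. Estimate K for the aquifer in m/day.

Cross-sectional area A = 523 × 15.5 = 8106 m².
Hydraulic gradient i = (220.52 − 193.82) / 683 = 26.7 / 683 = 0.03909.
From Q = K·A·i, K = Q / (A·i) = 58600 / (8106 × 0.03909) = 184.9 m/day.

185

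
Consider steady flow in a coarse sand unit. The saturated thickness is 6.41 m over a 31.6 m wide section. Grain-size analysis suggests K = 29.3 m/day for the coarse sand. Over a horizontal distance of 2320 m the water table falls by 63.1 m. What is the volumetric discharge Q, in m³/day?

161

Cross-sectional area A = 31.6 × 6.41 = 202.6 m².
Hydraulic gradient i = Δh / L = 63.1 / 2320 = 0.02720.
Darcy's law: Q = K · A · i = 29.30 × 202.6 × 0.02720 = 161.4 m³/day.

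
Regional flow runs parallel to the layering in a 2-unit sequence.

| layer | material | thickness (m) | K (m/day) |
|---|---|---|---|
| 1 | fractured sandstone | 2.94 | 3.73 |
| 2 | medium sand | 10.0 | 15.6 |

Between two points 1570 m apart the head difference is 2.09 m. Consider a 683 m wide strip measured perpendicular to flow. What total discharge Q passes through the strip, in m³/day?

152

Flow is parallel to layering, so each bed carries its own Darcy discharge and the transmissivities add.
Σ(K_i·b_i) = 3.73×2.94 + 15.6×10.0 = 167.0 m²/day.
Hydraulic gradient i = Δh / L = 2.09 / 1570 = 0.001331.
Q = Σ(K_i·b_i) · W · i = 167.0 × 683 × 0.001331 = 151.8 m³/day.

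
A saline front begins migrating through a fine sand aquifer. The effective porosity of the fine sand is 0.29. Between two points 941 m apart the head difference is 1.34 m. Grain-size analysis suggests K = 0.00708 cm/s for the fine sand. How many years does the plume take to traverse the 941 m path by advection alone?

85.8

Convert K: 0.00708 cm/s × 864 = 6.117 m/day.
Hydraulic gradient i = Δh / L = 1.34 / 941 = 0.001424.
Darcy flux q = K · i = 6.117 × 0.001424 = 0.008711 m/day.
Seepage velocity v = q / n_e = 0.008711 / 0.29 = 0.03004 m/day.
Travel time t = L / v = 941 / 0.03004 = 31327 days = 85.77 years.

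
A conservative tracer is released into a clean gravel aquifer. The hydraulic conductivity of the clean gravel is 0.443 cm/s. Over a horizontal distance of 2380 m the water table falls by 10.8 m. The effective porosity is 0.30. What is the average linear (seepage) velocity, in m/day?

Convert K: 0.443 cm/s × 864 = 382.8 m/day.
Hydraulic gradient i = Δh / L = 10.8 / 2380 = 0.004538.
Darcy flux q = K · i = 382.8 × 0.004538 = 1.737 m/day.
Seepage velocity v = q / n_e = 1.737 / 0.30 = 5.790 m/day.

5.79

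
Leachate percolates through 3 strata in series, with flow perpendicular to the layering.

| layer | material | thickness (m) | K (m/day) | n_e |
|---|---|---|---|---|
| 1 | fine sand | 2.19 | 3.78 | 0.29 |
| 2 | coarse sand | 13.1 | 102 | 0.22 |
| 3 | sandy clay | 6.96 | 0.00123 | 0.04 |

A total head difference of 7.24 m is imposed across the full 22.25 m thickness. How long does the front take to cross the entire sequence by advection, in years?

With flow normal to the layers, continuity requires the same specific discharge q through every layer.
Σ(b_i/K_i) = 2.19/3.78 + 13.1/102 + 6.96/0.00123 = 5659 d.
q = Δh / Σ(b_i/K_i) = 7.24 / 5659 = 0.001279 m/day.
In each layer the seepage velocity is v_i = q/n_i, so the layer transit time is t_i = b_i·n_i / q:
  layer 1 (fine sand): t_1 = 2.19 × 0.29 / 0.001279 = 496.4 d
  layer 2 (coarse sand): t_2 = 13.1 × 0.22 / 0.001279 = 2253 d
  layer 3 (sandy clay): t_3 = 6.96 × 0.04 / 0.001279 = 217.6 d
Total t = Σ t_i = 2967 days = 8.123 years.

8.12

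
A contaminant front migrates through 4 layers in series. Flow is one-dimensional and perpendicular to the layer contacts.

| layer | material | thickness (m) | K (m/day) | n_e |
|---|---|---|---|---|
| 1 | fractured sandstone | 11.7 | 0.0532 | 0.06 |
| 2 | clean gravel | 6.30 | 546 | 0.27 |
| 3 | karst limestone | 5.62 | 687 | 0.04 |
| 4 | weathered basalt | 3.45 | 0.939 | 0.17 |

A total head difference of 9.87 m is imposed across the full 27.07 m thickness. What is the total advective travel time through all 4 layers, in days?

72.8

With flow normal to the layers, continuity requires the same specific discharge q through every layer.
Σ(b_i/K_i) = 11.7/0.0532 + 6.30/546 + 5.62/687 + 3.45/0.939 = 223.6 d.
q = Δh / Σ(b_i/K_i) = 9.87 / 223.6 = 0.04414 m/day.
In each layer the seepage velocity is v_i = q/n_i, so the layer transit time is t_i = b_i·n_i / q:
  layer 1 (fractured sandstone): t_1 = 11.7 × 0.06 / 0.04414 = 15.90 d
  layer 2 (clean gravel): t_2 = 6.30 × 0.27 / 0.04414 = 38.54 d
  layer 3 (karst limestone): t_3 = 5.62 × 0.04 / 0.04414 = 5.093 d
  layer 4 (weathered basalt): t_4 = 3.45 × 0.17 / 0.04414 = 13.29 d
Total t = Σ t_i = 72.82 days.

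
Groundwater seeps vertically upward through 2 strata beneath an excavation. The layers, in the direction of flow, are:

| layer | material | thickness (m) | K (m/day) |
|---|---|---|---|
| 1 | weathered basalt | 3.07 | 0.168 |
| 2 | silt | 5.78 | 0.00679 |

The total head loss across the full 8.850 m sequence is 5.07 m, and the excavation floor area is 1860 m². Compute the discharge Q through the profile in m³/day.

10.8

Flow is perpendicular to layering, so the layers act in series and the equivalent K is the thickness-weighted harmonic mean.
Total thickness L = 3.07 + 5.78 = 8.850 m.
Σ(b_i/K_i) = 3.07/0.168 + 5.78/0.00679 = 869.5 d.
K_eq = L / Σ(b_i/K_i) = 8.850 / 869.5 = 0.01018 m/day.
Q = K_eq · A · (Δh/L) = 0.01018 × 1860 × (5.07/8.850) = 10.85 m³/day.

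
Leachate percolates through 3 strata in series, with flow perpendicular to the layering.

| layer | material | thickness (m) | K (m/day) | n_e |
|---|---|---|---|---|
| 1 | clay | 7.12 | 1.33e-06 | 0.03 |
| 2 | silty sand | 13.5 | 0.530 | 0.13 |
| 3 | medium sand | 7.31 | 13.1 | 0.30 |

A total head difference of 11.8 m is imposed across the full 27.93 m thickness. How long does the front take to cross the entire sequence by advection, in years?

With flow normal to the layers, continuity requires the same specific discharge q through every layer.
Σ(b_i/K_i) = 7.12/1.33e-06 + 13.5/0.530 + 7.31/13.1 = 5.353e+06 d.
q = Δh / Σ(b_i/K_i) = 11.8 / 5.353e+06 = 2.204e-06 m/day.
In each layer the seepage velocity is v_i = q/n_i, so the layer transit time is t_i = b_i·n_i / q:
  layer 1 (clay): t_1 = 7.12 × 0.03 / 2.204e-06 = 96906 d
  layer 2 (silty sand): t_2 = 13.5 × 0.13 / 2.204e-06 = 7.962e+05 d
  layer 3 (medium sand): t_3 = 7.31 × 0.30 / 2.204e-06 = 9.949e+05 d
Total t = Σ t_i = 1.888e+06 days = 5169 years.

5170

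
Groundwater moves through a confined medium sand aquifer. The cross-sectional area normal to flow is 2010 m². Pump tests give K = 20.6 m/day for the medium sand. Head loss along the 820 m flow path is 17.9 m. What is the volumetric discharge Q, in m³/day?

904

Hydraulic gradient i = Δh / L = 17.9 / 820 = 0.02183.
Darcy's law: Q = K · A · i = 20.60 × 2010 × 0.02183 = 903.9 m³/day.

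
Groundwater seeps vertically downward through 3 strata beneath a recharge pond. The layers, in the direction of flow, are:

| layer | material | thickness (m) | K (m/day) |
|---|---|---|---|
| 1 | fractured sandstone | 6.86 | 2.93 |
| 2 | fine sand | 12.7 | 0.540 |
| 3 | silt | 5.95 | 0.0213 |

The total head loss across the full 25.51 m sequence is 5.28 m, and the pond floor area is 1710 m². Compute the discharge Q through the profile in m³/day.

Flow is perpendicular to layering, so the layers act in series and the equivalent K is the thickness-weighted harmonic mean.
Total thickness L = 6.86 + 12.7 + 5.95 = 25.51 m.
Σ(b_i/K_i) = 6.86/2.93 + 12.7/0.540 + 5.95/0.0213 = 305.2 d.
K_eq = L / Σ(b_i/K_i) = 25.51 / 305.2 = 0.08358 m/day.
Q = K_eq · A · (Δh/L) = 0.08358 × 1710 × (5.28/25.51) = 29.58 m³/day.

29.6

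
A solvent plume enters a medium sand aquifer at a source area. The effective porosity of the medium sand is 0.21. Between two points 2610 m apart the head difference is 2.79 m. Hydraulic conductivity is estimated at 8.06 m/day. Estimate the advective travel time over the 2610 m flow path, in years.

174

Hydraulic gradient i = Δh / L = 2.79 / 2610 = 0.001069.
Darcy flux q = K · i = 8.060 × 0.001069 = 0.008616 m/day.
Seepage velocity v = q / n_e = 0.008616 / 0.21 = 0.04103 m/day.
Travel time t = L / v = 2610 / 0.04103 = 63615 days = 174.2 years.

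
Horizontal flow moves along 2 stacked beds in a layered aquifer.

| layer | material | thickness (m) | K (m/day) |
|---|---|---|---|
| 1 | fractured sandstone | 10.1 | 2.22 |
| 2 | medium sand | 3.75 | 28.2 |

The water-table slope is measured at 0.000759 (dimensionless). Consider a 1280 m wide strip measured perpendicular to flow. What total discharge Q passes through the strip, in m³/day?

125

Flow is parallel to layering, so each bed carries its own Darcy discharge and the transmissivities add.
Σ(K_i·b_i) = 2.22×10.1 + 28.2×3.75 = 128.2 m²/day.
Hydraulic gradient i = 0.000759.
Q = Σ(K_i·b_i) · W · i = 128.2 × 1280 × 0.0007590 = 124.5 m³/day.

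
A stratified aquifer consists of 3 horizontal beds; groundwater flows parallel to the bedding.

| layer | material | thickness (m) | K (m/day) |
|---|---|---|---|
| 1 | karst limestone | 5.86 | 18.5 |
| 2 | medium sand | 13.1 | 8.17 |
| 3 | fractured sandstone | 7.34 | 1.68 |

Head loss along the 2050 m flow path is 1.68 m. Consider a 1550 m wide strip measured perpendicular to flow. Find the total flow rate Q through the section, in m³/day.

289

Flow is parallel to layering, so each bed carries its own Darcy discharge and the transmissivities add.
Σ(K_i·b_i) = 18.5×5.86 + 8.17×13.1 + 1.68×7.34 = 227.8 m²/day.
Hydraulic gradient i = Δh / L = 1.68 / 2050 = 0.0008195.
Q = Σ(K_i·b_i) · W · i = 227.8 × 1550 × 0.0008195 = 289.3 m³/day.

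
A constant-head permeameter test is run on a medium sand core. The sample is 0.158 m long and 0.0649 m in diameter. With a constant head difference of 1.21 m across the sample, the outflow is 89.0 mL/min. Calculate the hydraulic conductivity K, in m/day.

5.06

Cross-sectional area A = π·(d/2)² = π × (0.0649/2)² = 0.003308 m².
Convert discharge: 89.0 mL/min = 1.483e-06 m³/s.
Darcy's law rearranged: K = Q·L / (A·Δh) = 1.483e-06 × 0.158 / (0.003308 × 1.21) = 5.855e-05 m/s = 5.059 m/day.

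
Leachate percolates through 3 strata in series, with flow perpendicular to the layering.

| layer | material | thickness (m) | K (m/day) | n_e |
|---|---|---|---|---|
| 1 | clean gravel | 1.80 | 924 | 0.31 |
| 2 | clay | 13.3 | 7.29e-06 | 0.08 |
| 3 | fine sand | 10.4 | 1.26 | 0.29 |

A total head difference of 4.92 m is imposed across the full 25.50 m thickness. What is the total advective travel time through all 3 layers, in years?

4710

With flow normal to the layers, continuity requires the same specific discharge q through every layer.
Σ(b_i/K_i) = 1.80/924 + 13.3/7.29e-06 + 10.4/1.26 = 1.824e+06 d.
q = Δh / Σ(b_i/K_i) = 4.92 / 1.824e+06 = 2.697e-06 m/day.
In each layer the seepage velocity is v_i = q/n_i, so the layer transit time is t_i = b_i·n_i / q:
  layer 1 (clean gravel): t_1 = 1.80 × 0.31 / 2.697e-06 = 2.069e+05 d
  layer 2 (clay): t_2 = 13.3 × 0.08 / 2.697e-06 = 3.946e+05 d
  layer 3 (fine sand): t_3 = 10.4 × 0.29 / 2.697e-06 = 1.118e+06 d
Total t = Σ t_i = 1.720e+06 days = 4709 years.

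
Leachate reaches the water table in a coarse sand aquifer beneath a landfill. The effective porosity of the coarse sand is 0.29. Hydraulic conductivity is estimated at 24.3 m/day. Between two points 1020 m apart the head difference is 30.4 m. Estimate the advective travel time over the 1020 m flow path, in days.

408

Hydraulic gradient i = Δh / L = 30.4 / 1020 = 0.02980.
Darcy flux q = K · i = 24.30 × 0.02980 = 0.7242 m/day.
Seepage velocity v = q / n_e = 0.7242 / 0.29 = 2.497 m/day.
Travel time t = L / v = 1020 / 2.497 = 408.4 days.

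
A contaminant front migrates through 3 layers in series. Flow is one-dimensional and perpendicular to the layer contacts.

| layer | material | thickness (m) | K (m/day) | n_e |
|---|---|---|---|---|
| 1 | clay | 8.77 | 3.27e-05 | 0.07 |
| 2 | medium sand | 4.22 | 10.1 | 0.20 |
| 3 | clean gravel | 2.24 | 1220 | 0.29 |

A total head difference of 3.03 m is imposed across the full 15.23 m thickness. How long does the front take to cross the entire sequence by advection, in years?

With flow normal to the layers, continuity requires the same specific discharge q through every layer.
Σ(b_i/K_i) = 8.77/3.27e-05 + 4.22/10.1 + 2.24/1220 = 2.682e+05 d.
q = Δh / Σ(b_i/K_i) = 3.03 / 2.682e+05 = 1.130e-05 m/day.
In each layer the seepage velocity is v_i = q/n_i, so the layer transit time is t_i = b_i·n_i / q:
  layer 1 (clay): t_1 = 8.77 × 0.07 / 1.130e-05 = 54338 d
  layer 2 (medium sand): t_2 = 4.22 × 0.20 / 1.130e-05 = 74705 d
  layer 3 (clean gravel): t_3 = 2.24 × 0.29 / 1.130e-05 = 57498 d
Total t = Σ t_i = 1.865e+05 days = 510.7 years.

511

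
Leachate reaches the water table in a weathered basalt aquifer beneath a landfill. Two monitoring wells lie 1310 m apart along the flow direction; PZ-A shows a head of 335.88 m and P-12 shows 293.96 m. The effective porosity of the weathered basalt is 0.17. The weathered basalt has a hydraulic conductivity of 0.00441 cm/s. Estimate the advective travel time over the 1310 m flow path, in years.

Convert K: 0.00441 cm/s × 864 = 3.810 m/day.
Hydraulic gradient i = (335.88 − 293.96) / 1310 = 41.92 / 1310 = 0.03200.
Darcy flux q = K · i = 3.810 × 0.03200 = 0.1219 m/day.
Seepage velocity v = q / n_e = 0.1219 / 0.17 = 0.7172 m/day.
Travel time t = L / v = 1310 / 0.7172 = 1826 days = 5.001 years.

5.00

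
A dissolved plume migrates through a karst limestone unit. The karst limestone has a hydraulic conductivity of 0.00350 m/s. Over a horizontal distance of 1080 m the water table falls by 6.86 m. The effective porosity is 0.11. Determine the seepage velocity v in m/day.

Convert K: 0.00350 m/s × 86400 = 302.4 m/day.
Hydraulic gradient i = Δh / L = 6.86 / 1080 = 0.006352.
Darcy flux q = K · i = 302.4 × 0.006352 = 1.921 m/day.
Seepage velocity v = q / n_e = 1.921 / 0.11 = 17.46 m/day.

17.5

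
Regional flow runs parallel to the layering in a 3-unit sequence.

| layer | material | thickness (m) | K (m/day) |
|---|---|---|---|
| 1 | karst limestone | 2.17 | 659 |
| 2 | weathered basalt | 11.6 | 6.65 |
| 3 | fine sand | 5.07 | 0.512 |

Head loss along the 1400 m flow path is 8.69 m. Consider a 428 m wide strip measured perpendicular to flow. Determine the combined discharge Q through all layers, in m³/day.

4010

Flow is parallel to layering, so each bed carries its own Darcy discharge and the transmissivities add.
Σ(K_i·b_i) = 659×2.17 + 6.65×11.6 + 0.512×5.07 = 1510 m²/day.
Hydraulic gradient i = Δh / L = 8.69 / 1400 = 0.006207.
Q = Σ(K_i·b_i) · W · i = 1510 × 428 × 0.006207 = 4011 m³/day.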